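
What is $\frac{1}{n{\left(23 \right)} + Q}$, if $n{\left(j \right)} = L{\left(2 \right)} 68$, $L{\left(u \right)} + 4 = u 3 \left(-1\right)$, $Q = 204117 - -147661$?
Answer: $\frac{1}{351098} \approx 2.8482 \cdot 10^{-6}$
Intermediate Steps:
$Q = 351778$ ($Q = 204117 + 147661 = 351778$)
$L{\left(u \right)} = -4 - 3 u$ ($L{\left(u \right)} = -4 + u 3 \left(-1\right) = -4 + 3 u \left(-1\right) = -4 - 3 u$)
$n{\left(j \right)} = -680$ ($n{\left(j \right)} = \left(-4 - 6\right) 68 = \left(-10\right) 68 = -680$)
$\frac{1}{n{\left(23 \right)} + Q} = \frac{1}{-680 + 351778} = \frac{1}{351098}$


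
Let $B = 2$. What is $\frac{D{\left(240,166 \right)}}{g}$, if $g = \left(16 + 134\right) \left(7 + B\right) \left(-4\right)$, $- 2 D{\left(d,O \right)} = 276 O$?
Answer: $\frac{1909}{450} \approx 4.2422$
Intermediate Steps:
$D{\left(d,O \right)} = - 138 O$ ($D{\left(d,O \right)} = - \frac{276 O}{2} = - 138 O$)
$g = -5400$ ($g = \left(16 + 134\right) \left(7 + 2\right) \left(-4\right) = 150 \cdot 9 \left(-4\right) = 150 \left(-36\right) = -5400$)
$\frac{D{\left(240,166 \right)}}{g} = \frac{\left(-138\right) 166}{-5400} = \left(-22908\right) \left(- \frac{1}{5400}\right) = \frac{1909}{450}$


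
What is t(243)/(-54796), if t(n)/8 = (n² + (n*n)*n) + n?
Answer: -28816398/13699 ≈ -2103.5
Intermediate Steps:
t(n) = 8*n + 8*n² + 8*n³ (t(n) = 8*((n² + (n*n)*n) + n) = 8*((n² + n²*n) + n) = 8*((n² + n³) + n) = 8*(n + n² + n³) = 8*n + 8*n² + 8*n³)
t(243)/(-54796) = (8*243*(1 + 243 + 243²))/(-54796) = (8*243*(1 + 243 + 59049))*(-1/54796) = (8*243*59293)*(-1/54796) = 115265592*(-1/54796) = -28816398/13699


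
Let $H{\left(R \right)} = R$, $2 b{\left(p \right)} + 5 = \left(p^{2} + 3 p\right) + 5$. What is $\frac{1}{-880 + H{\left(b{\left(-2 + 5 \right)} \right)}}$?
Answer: $- \frac{1}{871} \approx -0.0011481$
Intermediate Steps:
$b{\left(p \right)} = \frac{p^{2}}{2} + \frac{3 p}{2}$ ($b{\left(p \right)} = - \frac{5}{2} + \frac{\left(p^{2} + 3 p\right) + 5}{2} = - \frac{5}{2} + \frac{5 + p^{2} + 3 p}{2} = - \frac{5}{2} + \left(\frac{5}{2} + \frac{p^{2}}{2} + \frac{3 p}{2}\right) = \frac{p^{2}}{2} + \frac{3 p}{2}$)
$\frac{1}{-880 + H{\left(b{\left(-2 + 5 \right)} \right)}} = \frac{1}{-880 + \frac{\left(-2 + 5\right) \left(3 + \left(-2 + 5\right)\right)}{2}} = \frac{1}{-880 + \frac{1}{2} \cdot 3 \left(3 + 3\right)} = \frac{1}{-880 + \frac{1}{2} \cdot 3 \cdot 6} = \frac{1}{-880 + 9} = \frac{1}{-871} = - \frac{1}{871}$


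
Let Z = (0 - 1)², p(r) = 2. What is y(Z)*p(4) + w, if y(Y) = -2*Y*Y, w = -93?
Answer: -97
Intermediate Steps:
Z = 1 (Z = (-1)² = 1)
y(Y) = -2*Y²
y(Z)*p(4) + w = -2*1²*2 - 93 = -2*1*2 - 93 = -2*2 - 93 = -4 - 93 = -97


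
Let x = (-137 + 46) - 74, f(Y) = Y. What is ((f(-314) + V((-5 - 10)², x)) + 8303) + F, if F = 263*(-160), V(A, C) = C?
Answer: -34256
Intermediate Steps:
x = -165 (x = -91 - 74 = -165)
F = -42080
((f(-314) + V((-5 - 10)², x)) + 8303) + F = ((-314 - 165) + 8303) - 42080 = (-479 + 8303) - 42080 = 7824 - 42080 = -34256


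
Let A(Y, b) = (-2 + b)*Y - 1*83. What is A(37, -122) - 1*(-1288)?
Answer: -3383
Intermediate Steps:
A(Y, b) = -83 + Y*(-2 + b) (A(Y, b) = Y*(-2 + b) - 83 = -83 + Y*(-2 + b))
A(37, -122) - 1*(-1288) = (-83 - 2*37 + 37*(-122)) - 1*(-1288) = (-83 - 74 - 4514) + 1288 = -4671 + 1288 = -3383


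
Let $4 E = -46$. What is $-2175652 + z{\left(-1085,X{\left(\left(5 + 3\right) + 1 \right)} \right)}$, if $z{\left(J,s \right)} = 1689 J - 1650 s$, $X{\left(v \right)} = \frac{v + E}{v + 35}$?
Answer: $- \frac{16032493}{4} \approx -4.0081 \cdot 10^{6}$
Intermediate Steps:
$E = - \frac{23}{2}$ ($E = \frac{1}{4} \left(-46\right) = - \frac{23}{2} \approx -11.5$)
$X{\left(v \right)} = \frac{- \frac{23}{2} + v}{35 + v}$ ($X{\left(v \right)} = \frac{v - \frac{23}{2}}{v + 35} = \frac{- \frac{23}{2} + v}{35 + v}$)
$z{\left(J,s \right)} = - 1650 s + 1689 J$
$-2175652 + z{\left(-1085,X{\left(\left(5 + 3\right) + 1 \right)} \right)} = -2175652 - \left(1832565 + 1650 \frac{- \frac{23}{2} + \left(\left(5 + 3\right) + 1\right)}{35 + \left(\left(5 + 3\right) + 1\right)}\right) = -2175652 - \left(1832565 + 1650 \frac{- \frac{23}{2} + \left(8 + 1\right)}{35 + \left(8 + 1\right)}\right) = -2175652 - \left(1832565 + 1650 \frac{- \frac{23}{2} + 9}{35 + 9}\right) = -2175652 - \left(1832565 + 1650 \cdot \frac{1}{44} \left(- \frac{5}{2}\right)\right) = -2175652 - \frac{7329885}{4} = - \frac{16032493}{4}$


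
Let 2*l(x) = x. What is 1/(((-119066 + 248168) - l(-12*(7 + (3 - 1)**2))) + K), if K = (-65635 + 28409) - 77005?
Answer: 1/14937 ≈ 6.6948e-5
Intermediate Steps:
K = -114231 (K = -37226 - 77005 = -114231)
l(x) = x/2
1/(((-119066 + 248168) - l(-12*(7 + (3 - 1)**2))) + K) = 1/(((-119066 + 248168) - (-12*(7 + (3 - 1)**2))/2) - 114231) = 1/((129102 - (-12*(7 + 2**2))/2) - 114231) = 1/((129102 - (-12*(7 + 4))/2) - 114231) = 1/((129102 - (-12*11)/2) - 114231) = 1/((129102 - (-132)/2) - 114231) = 1/((129102 - 1*(-66)) - 114231) = 1/((129102 + 66) - 114231) = 1/(129168 - 114231) = 1/14937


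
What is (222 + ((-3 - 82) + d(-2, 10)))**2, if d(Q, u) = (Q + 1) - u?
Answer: 15876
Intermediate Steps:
d(Q, u) = 1 + Q - u (d(Q, u) = (1 + Q) - u = 1 + Q - u)
(222 + ((-3 - 82) + d(-2, 10)))**2 = (222 + ((-3 - 82) + (1 - 2 - 1*10)))**2 = (222 + (-85 + (1 - 2 - 10)))**2 = (222 + (-85 - 11))**2 = (222 - 96)**2 = 126**2 = 15876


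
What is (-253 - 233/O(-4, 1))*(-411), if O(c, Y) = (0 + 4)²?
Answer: 1759491/16 ≈ 1.0997e+5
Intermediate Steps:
O(c, Y) = 16 (O(c, Y) = 4² = 16)
(-253 - 233/O(-4, 1))*(-411) = (-253 - 233/16)*(-411) = -4281/16*(-411) = 1759491/16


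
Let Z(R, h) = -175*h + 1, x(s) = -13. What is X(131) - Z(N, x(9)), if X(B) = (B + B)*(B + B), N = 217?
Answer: 66368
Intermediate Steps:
Z(R, h) = 1 - 175*h
X(B) = 4*B² (X(B) = (2*B)*(2*B) = 4*B²)
X(131) - Z(N, x(9)) = 4*131² - (1 - 175*(-13)) = 4*17161 - (1 + 2275) = 68644 - 1*2276 = 68644 - 2276 = 66368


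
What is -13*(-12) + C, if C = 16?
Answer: 172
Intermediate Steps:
-13*(-12) + C = -13*(-12) + 16 = 156 + 16 = 172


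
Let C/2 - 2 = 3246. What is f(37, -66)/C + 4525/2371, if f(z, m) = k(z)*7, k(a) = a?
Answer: 4286927/2200288 ≈ 1.9483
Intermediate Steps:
C = 6496 (C = 4 + 2*3246 = 4 + 6492 = 6496)
f(z, m) = 7*z (f(z, m) = z*7 = 7*z)
f(37, -66)/C + 4525/2371 = (7*37)/6496 + 4525/2371 = 259*(1/6496) + 4525*(1/2371) = 37/928 + 4525/2371 = 4286927/2200288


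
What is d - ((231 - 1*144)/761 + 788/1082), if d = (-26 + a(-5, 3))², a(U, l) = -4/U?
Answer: 6527492551/10292525 ≈ 634.20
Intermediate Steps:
d = 15876/25 (d = (-26 - 4/(-5))² = (-26 - 4*(-⅕))² = (-26 + ⅘)² = (-126/5)² = 15876/25 ≈ 635.04)
d - ((231 - 1*144)/761 + 788/1082) = 15876/25 - ((231 - 1*144)/761 + 788/1082) = 15876/25 - ((231 - 144)*(1/761) + 788*(1/1082)) = 15876/25 - (87*(1/761) + 394/541) = 15876/25 - (87/761 + 394/541) = 15876/25 - 1*346901/411701 = 15876/25 - 346901/411701 = 6527492551/10292525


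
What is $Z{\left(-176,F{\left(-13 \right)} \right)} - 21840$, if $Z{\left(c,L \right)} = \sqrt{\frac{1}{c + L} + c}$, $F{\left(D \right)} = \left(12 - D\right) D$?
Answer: $-21840 + \frac{i \sqrt{44176677}}{501} \approx -21840.0 + 13.267 i$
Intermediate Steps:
$F{\left(D \right)} = D \left(12 - D\right)$
$Z{\left(c,L \right)} = \sqrt{c + \frac{1}{L + c}}$ ($Z{\left(c,L \right)} = \sqrt{\frac{1}{L + c} + c} = \sqrt{c + \frac{1}{L + c}}$)
$Z{\left(-176,F{\left(-13 \right)} \right)} - 21840 = \sqrt{\frac{1 - 176 \left(- 13 \left(12 - -13\right) - 176\right)}{- 13 \left(12 - -13\right) - 176}} - 21840 = \sqrt{\frac{1 - 176 \left(- 13 \left(12 + 13\right) - 176\right)}{- 13 \left(12 + 13\right) - 176}} - 21840 = \sqrt{\frac{1 - 176 \left(\left(-13\right) 25 - 176\right)}{\left(-13\right) 25 - 176}} - 21840 = \sqrt{\frac{1 - 176 \left(-325 - 176\right)}{-325 - 176}} - 21840 = \sqrt{\frac{1 - -88176}{-501}} - 21840 = \sqrt{- \frac{1 + 88176}{501}} - 21840 = \sqrt{\left(- \frac{1}{501}\right) 88177} - 21840 = \sqrt{- \frac{88177}{501}} - 21840 = \frac{i \sqrt{44176677}}{501} - 21840 = -21840 + \frac{i \sqrt{44176677}}{501}$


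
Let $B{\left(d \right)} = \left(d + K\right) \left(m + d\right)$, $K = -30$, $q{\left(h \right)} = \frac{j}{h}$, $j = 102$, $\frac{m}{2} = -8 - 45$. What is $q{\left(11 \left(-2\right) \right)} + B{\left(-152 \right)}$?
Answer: $\frac{516465}{11} \approx 46951.0$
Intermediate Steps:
$m = -106$ ($m = 2 \left(-8 - 45\right) = 2 \left(-53\right) = -106$)
$q{\left(h \right)} = \frac{102}{h}$
$B{\left(d \right)} = \left(-106 + d\right) \left(-30 + d\right)$ ($B{\left(d \right)} = \left(d - 30\right) \left(-106 + d\right) = \left(-30 + d\right) \left(-106 + d\right) = \left(-106 + d\right) \left(-30 + d\right)$)
$q{\left(11 \left(-2\right) \right)} + B{\left(-152 \right)} = \frac{102}{11 \left(-2\right)} + \left(3180 + \left(-152\right)^{2} - -20672\right) = \frac{102}{-22} + \left(3180 + 23104 + 20672\right) = 102 \left(- \frac{1}{22}\right) + 46956 = - \frac{51}{11} + 46956 = \frac{516465}{11}$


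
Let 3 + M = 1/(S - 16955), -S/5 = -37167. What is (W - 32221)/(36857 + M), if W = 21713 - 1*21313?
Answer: -1791310160/2074634507 ≈ -0.86343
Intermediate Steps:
S = 185835 (S = -5*(-37167) = 185835)
W = 400 (W = 21713 - 21313 = 400)
M = -506639/168880 (M = -3 + 1/(185835 - 16955) = -3 + 1/168880 = -506639/168880 ≈ -3.0000)
(W - 32221)/(36857 + M) = (400 - 32221)/(36857 - 506639/168880) = -31821/6223903521/168880 = -31821*168880/6223903521 = -1791310160/2074634507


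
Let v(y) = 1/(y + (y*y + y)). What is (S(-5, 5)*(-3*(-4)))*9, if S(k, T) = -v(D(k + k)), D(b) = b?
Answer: -27/20 ≈ -1.3500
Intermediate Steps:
v(y) = 1/(y**2 + 2*y) (v(y) = 1/(y + (y**2 + y)) = 1/(y + (y + y**2)) = 1/(y**2 + 2*y))
S(k, T) = -1/(2*k*(2 + 2*k)) (S(k, T) = -1/((k + k)*(2 + (k + k))) = -1/((2*k)*(2 + 2*k)) = -1/(2*k)/(2 + 2*k) = -1/(2*k*(2 + 2*k)))
(S(-5, 5)*(-3*(-4)))*9 = ((-1/4/(-5*(1 - 5)))*(-3*(-4)))*9 = (-1/4*(-1/5)/(-4)*12)*9 = (-1/4*(-1/5)*(-1/4)*12)*9 = -1/80*12*9 = -3/20*9 = -27/20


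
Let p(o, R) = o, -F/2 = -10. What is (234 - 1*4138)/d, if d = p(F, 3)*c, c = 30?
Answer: -488/75 ≈ -6.5067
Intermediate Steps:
F = 20 (F = -2*(-10) = 20)
d = 600 (d = 20*30 = 600)
(234 - 1*4138)/d = (234 - 1*4138)/600 = (234 - 4138)*(1/600) = -3904*1/600 = -488/75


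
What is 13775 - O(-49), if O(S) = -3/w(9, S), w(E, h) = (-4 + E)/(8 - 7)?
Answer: 68878/5 ≈ 13776.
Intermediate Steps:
w(E, h) = -4 + E (w(E, h) = (-4 + E)/1 = (-4 + E)*1 = -4 + E)
O(S) = -⅗ (O(S) = -3/(-4 + 9) = -3/5 = -3*⅕ = -⅗)
13775 - O(-49) = 13775 - 1*(-⅗) = 13775 + ⅗ = 68878/5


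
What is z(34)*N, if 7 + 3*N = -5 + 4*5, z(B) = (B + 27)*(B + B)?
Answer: 33184/3 ≈ 11061.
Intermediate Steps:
z(B) = 2*B*(27 + B) (z(B) = (27 + B)*(2*B) = 2*B*(27 + B))
N = 8/3 (N = -7/3 + (-5 + 4*5)/3 = -7/3 + (-5 + 20)/3 = -7/3 + (⅓)*15 = -7/3 + 5 = 8/3 ≈ 2.6667)
z(34)*N = (2*34*(27 + 34))*(8/3) = (2*34*61)*(8/3) = 4148*(8/3) = 33184/3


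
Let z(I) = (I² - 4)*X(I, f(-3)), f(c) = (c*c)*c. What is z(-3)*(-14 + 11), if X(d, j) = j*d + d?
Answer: -1170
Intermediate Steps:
f(c) = c³ (f(c) = c²*c = c³)
X(d, j) = d + d*j (X(d, j) = d*j + d = d + d*j)
z(I) = -26*I*(-4 + I²) (z(I) = (I² - 4)*(I*(1 + (-3)³)) = (-4 + I²)*(I*(1 - 27)) = (-4 + I²)*(I*(-26)) = (-4 + I²)*(-26*I) = -26*I*(-4 + I²))
z(-3)*(-14 + 11) = (26*(-3)*(4 - 1*(-3)²))*(-14 + 11) = (26*(-3)*(4 - 1*9))*(-3) = (26*(-3)*(4 - 9))*(-3) = (26*(-3)*(-5))*(-3) = 390*(-3) = -1170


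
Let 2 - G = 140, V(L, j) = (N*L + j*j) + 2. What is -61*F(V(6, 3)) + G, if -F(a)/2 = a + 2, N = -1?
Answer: 716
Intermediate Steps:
V(L, j) = 2 + j² - L (V(L, j) = (-L + j*j) + 2 = (-L + j²) + 2 = (j² - L) + 2 = 2 + j² - L)
F(a) = -4 - 2*a (F(a) = -2*(a + 2) = -2*(2 + a) = -4 - 2*a)
G = -138 (G = 2 - 1*140 = 2 - 140 = -138)
-61*F(V(6, 3)) + G = -61*(-4 - 2*(2 + 3² - 1*6)) - 138 = -61*(-4 - 2*(2 + 9 - 6)) - 138 = -61*(-4 - 2*5) - 138 = -61*(-4 - 10) - 138 = -61*(-14) - 138 = 854 - 138 = 716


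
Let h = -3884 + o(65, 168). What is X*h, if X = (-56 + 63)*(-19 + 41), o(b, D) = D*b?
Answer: 1083544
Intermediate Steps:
X = 154 (X = 7*22 = 154)
h = 7036 (h = -3884 + 168*65 = -3884 + 10920 = 7036)
X*h = 154*7036 = 1083544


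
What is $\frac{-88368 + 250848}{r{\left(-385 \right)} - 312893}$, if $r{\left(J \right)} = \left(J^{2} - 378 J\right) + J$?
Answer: $- \frac{162480}{19523} \approx -8.3225$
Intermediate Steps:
$r{\left(J \right)} = J^{2} - 377 J$
$\frac{-88368 + 250848}{r{\left(-385 \right)} - 312893} = \frac{-88368 + 250848}{- 385 \left(-377 - 385\right) - 312893} = \frac{162480}{\left(-385\right) \left(-762\right) - 312893} = \frac{162480}{293370 - 312893} = \frac{162480}{-19523} = 162480 \left(- \frac{1}{19523}\right) = - \frac{162480}{19523}$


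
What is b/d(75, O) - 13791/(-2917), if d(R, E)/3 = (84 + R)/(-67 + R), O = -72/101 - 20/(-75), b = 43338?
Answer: 339304625/463803 ≈ 731.57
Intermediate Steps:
O = -676/1515 (O = -72*1/101 - 20*(-1/75) = -72/101 + 4/15 = -676/1515 ≈ -0.44620)
d(R, E) = 3*(84 + R)/(-67 + R) (d(R, E) = 3*((84 + R)/(-67 + R)) = 3*(84 + R)/(-67 + R))
b/d(75, O) - 13791/(-2917) = 43338/((3*(84 + 75)/(-67 + 75))) - 13791/(-2917) = 43338/((3*159/8)) - 13791*(-1/2917) = 43338/((3*(⅛)*159)) + 13791/2917 = 43338/(477/8) + 13791/2917 = 43338*(8/477) + 13791/2917 = 115568/159 + 13791/2917 = 339304625/463803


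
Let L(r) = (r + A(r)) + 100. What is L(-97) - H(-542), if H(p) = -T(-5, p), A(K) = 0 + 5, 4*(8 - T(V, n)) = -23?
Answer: 87/4 ≈ 21.750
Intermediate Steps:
T(V, n) = 55/4 (T(V, n) = 8 - 1/4*(-23) = 8 + 23/4 = 55/4)
A(K) = 5
H(p) = -55/4 (H(p) = -1*55/4 = -55/4)
L(r) = 105 + r (L(r) = (r + 5) + 100 = (5 + r) + 100 = 105 + r)
L(-97) - H(-542) = (105 - 97) - 1*(-55/4) = 8 + 55/4 = 87/4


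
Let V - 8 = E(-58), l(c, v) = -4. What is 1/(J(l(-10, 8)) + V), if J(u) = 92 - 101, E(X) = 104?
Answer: 1/103 ≈ 0.0097087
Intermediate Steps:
J(u) = -9
V = 112 (V = 8 + 104 = 112)
1/(J(l(-10, 8)) + V) = 1/(-9 + 112) = 1/103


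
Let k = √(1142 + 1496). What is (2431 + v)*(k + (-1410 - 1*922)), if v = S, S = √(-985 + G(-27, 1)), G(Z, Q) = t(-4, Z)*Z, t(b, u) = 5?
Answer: -(2332 - √2638)*(2431 + 4*I*√70) ≈ -5.5442e+6 - 76325.0*I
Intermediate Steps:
G(Z, Q) = 5*Z
k = √2638 ≈ 51.361
S = 4*I*√70 (S = √(-985 + 5*(-27)) = √(-985 - 135) = √(-1120) = 4*I*√70 ≈ 33.466*I)
v = 4*I*√70 ≈ 33.466*I
(2431 + v)*(k + (-1410 - 1*922)) = (2431 + 4*I*√70)*(√2638 + (-1410 - 1*922)) = (2431 + 4*I*√70)*(√2638 + (-1410 - 922)) = (2431 + 4*I*√70)*(√2638 - 2332) = (2431 + 4*I*√70)*(-2332 + √2638) = (-2332 + √2638)*(2431 + 4*I*√70)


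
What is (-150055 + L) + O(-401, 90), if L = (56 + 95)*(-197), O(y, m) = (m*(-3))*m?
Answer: -204102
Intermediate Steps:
O(y, m) = -3*m² (O(y, m) = (-3*m)*m = -3*m²)
L = -29747 (L = 151*(-197) = -29747)
(-150055 + L) + O(-401, 90) = (-150055 - 29747) - 3*90² = -179802 - 3*8100 = -179802 - 24300 = -204102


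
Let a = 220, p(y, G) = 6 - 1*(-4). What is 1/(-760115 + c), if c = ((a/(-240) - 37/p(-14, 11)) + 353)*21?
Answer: -20/15055979 ≈ -1.3284e-6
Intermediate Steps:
p(y, G) = 10 (p(y, G) = 6 + 4 = 10)
c = 146321/20 (c = ((220/(-240) - 37/10) + 353)*21 = ((220*(-1/240) - 37*⅒) + 353)*21 = ((-11/12 - 37/10) + 353)*21 = (-277/60 + 353)*21 = (20903/60)*21 = 146321/20 ≈ 7316.0)
1/(-760115 + c) = 1/(-760115 + 146321/20) = 1/(-15055979/20) = -20/15055979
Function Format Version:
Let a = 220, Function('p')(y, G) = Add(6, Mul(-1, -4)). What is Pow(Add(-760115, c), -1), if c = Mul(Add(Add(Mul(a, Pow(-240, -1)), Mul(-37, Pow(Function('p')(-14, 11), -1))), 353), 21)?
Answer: Rational(-20, 15055979) ≈ -1.3284e-6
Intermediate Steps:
Function('p')(y, G) = 10 (Function('p')(y, G) = Add(6, 4) = 10)
c = Rational(146321, 20) (c = Mul(Add(Add(Mul(220, Pow(-240, -1)), Mul(-37, Pow(10, -1))), 353), 21) = Mul(Add(Add(Mul(220, Rational(-1, 240)), Mul(-37, Rational(1, 10))), 353), 21) = Mul(Add(Add(Rational(-11, 12), Rational(-37, 10)), 353), 21) = Mul(Add(Rational(-277, 60), 353), 21) = Mul(Rational(20903, 60), 21) = Rational(146321, 20) ≈ 7316.0)
Pow(Add(-760115, c), -1) = Pow(Add(-760115, Rational(146321, 20)), -1) = Pow(Rational(-15055979, 20), -1) = Rational(-20, 15055979)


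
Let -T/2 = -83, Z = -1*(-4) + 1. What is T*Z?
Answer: 830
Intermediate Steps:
Z = 5 (Z = 4 + 1 = 5)
T = 166 (T = -2*(-83) = 166)
T*Z = 166*5 = 830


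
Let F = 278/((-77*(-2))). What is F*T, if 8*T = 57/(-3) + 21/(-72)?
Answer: -64357/14784 ≈ -4.3531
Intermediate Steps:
F = 139/77 (F = 278/154 = 278*(1/154) = 139/77 ≈ 1.8052)
T = -463/192 (T = (57/(-3) + 21/(-72))/8 = (57*(-⅓) + 21*(-1/72))/8 = (-19 - 7/24)/8 = (⅛)*(-463/24) = -463/192 ≈ -2.4115)
F*T = (139/77)*(-463/192) = -64357/14784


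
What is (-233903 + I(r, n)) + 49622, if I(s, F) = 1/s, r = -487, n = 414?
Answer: -89744848/487 ≈ -1.8428e+5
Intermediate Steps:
(-233903 + I(r, n)) + 49622 = (-233903 + 1/(-487)) + 49622 = (-233903 - 1/487) + 49622 = -113910762/487 + 49622 = -89744848/487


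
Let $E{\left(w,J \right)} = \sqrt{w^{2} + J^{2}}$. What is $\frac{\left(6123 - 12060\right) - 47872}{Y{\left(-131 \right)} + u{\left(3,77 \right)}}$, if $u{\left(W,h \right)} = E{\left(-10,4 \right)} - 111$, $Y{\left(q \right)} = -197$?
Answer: $\frac{4143293}{23687} + \frac{53809 \sqrt{29}}{47374} \approx 181.04$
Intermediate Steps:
$E{\left(w,J \right)} = \sqrt{J^{2} + w^{2}}$
$u{\left(W,h \right)} = -111 + 2 \sqrt{29}$ ($u{\left(W,h \right)} = \sqrt{4^{2} + \left(-10\right)^{2}} - 111 = \sqrt{16 + 100} - 111 = \sqrt{116} - 111 = 2 \sqrt{29} - 111 = -111 + 2 \sqrt{29}$)
$\frac{\left(6123 - 12060\right) - 47872}{Y{\left(-131 \right)} + u{\left(3,77 \right)}} = \frac{\left(6123 - 12060\right) - 47872}{-197 - \left(111 - 2 \sqrt{29}\right)} = \frac{-5937 - 47872}{-308 + 2 \sqrt{29}} = - \frac{53809}{-308 + 2 \sqrt{29}}$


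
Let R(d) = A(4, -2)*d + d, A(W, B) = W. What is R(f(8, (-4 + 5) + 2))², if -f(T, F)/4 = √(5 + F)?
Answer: 3200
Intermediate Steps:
f(T, F) = -4*√(5 + F)
R(d) = 5*d (R(d) = 4*d + d = 5*d)
R(f(8, (-4 + 5) + 2))² = (5*(-4*√(5 + ((-4 + 5) + 2))))² = (5*(-4*√(5 + (1 + 2))))² = (5*(-4*√(5 + 3)))² = (5*(-8*√2))² = (-40*√2)² = 3200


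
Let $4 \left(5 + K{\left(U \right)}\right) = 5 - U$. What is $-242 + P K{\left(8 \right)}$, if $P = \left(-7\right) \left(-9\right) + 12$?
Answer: $- \frac{2693}{4} \approx -673.25$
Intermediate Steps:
$P = 75$ ($P = 63 + 12 = 75$)
$K{\left(U \right)} = - \frac{15}{4} - \frac{U}{4}$ ($K{\left(U \right)} = -5 + \frac{5 - U}{4} = -5 - \left(- \frac{5}{4} + \frac{U}{4}\right) = - \frac{15}{4} - \frac{U}{4}$)
$-242 + P K{\left(8 \right)} = -242 + 75 \left(- \frac{15}{4} - 2\right) = -242 + 75 \left(- \frac{23}{4}\right) = -242 - \frac{1725}{4} = - \frac{2693}{4}$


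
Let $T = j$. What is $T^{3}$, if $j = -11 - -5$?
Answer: $-216$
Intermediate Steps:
$j = -6$ ($j = -11 + 5 = -6$)
$T = -6$
$T^{3} = \left(-6\right)^{3} = -216$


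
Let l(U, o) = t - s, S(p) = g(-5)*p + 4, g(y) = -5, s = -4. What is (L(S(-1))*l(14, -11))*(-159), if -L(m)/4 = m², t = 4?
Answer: 412128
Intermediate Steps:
S(p) = 4 - 5*p (S(p) = -5*p + 4 = 4 - 5*p)
L(m) = -4*m²
l(U, o) = 8 (l(U, o) = 4 - 1*(-4) = 4 + 4 = 8)
(L(S(-1))*l(14, -11))*(-159) = (-4*(4 - 5*(-1))²*8)*(-159) = (-4*(4 + 5)²*8)*(-159) = (-4*9²*8)*(-159) = (-4*81*8)*(-159) = -324*8*(-159) = -2592*(-159) = 412128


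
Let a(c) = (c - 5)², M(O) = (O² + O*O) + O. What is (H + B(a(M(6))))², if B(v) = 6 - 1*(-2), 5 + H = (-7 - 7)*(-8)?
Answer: 13225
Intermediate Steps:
M(O) = O + 2*O² (M(O) = (O² + O²) + O = 2*O² + O = O + 2*O²)
H = 107 (H = -5 + (-7 - 7)*(-8) = -5 - 14*(-8) = -5 + 112 = 107)
a(c) = (-5 + c)²
B(v) = 8 (B(v) = 6 + 2 = 8)
(H + B(a(M(6))))² = (107 + 8)² = 115² = 13225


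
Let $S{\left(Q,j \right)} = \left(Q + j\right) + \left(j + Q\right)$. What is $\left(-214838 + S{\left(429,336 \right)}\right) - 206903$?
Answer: $-420211$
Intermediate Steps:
$S{\left(Q,j \right)} = 2 Q + 2 j$ ($S{\left(Q,j \right)} = \left(Q + j\right) + \left(Q + j\right) = 2 Q + 2 j$)
$\left(-214838 + S{\left(429,336 \right)}\right) - 206903 = \left(-214838 + \left(2 \cdot 429 + 2 \cdot 336\right)\right) - 206903 = \left(-214838 + \left(858 + 672\right)\right) - 206903 = \left(-214838 + 1530\right) - 206903 = -213308 - 206903 = -420211$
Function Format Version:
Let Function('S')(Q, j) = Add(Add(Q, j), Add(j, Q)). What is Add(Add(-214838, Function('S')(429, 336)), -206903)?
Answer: -420211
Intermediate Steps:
Function('S')(Q, j) = Add(Mul(2, Q), Mul(2, j)) (Function('S')(Q, j) = Add(Add(Q, j), Add(Q, j)) = Add(Mul(2, Q), Mul(2, j)))
Add(Add(-214838, Function('S')(429, 336)), -206903) = Add(Add(-214838, Add(Mul(2, 429), Mul(2, 336))), -206903) = Add(Add(-214838, Add(858, 672)), -206903) = Add(Add(-214838, 1530), -206903) = Add(-213308, -206903) = -420211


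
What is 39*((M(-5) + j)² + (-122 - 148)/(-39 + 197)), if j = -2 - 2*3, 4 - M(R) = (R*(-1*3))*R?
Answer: 15526056/79 ≈ 1.9653e+5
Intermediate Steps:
M(R) = 4 + 3*R² (M(R) = 4 - R*(-1*3)*R = 4 - R*(-3)*R = 4 - (-3*R)*R = 4 - (-3)*R² = 4 + 3*R²)
j = -8 (j = -2 - 6 = -8)
39*((M(-5) + j)² + (-122 - 148)/(-39 + 197)) = 39*(((4 + 3*(-5)²) - 8)² + (-122 - 148)/(-39 + 197)) = 39*(((4 + 3*25) - 8)² - 270/158) = 39*(((4 + 75) - 8)² - 270*1/158) = 39*((79 - 8)² - 135/79) = 39*(71² - 135/79) = 39*(5041 - 135/79) = 39*(398104/79) = 15526056/79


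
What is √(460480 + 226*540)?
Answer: 2*√145630 ≈ 763.23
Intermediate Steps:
√(460480 + 226*540) = √(460480 + 122040) = √582520 = 2*√145630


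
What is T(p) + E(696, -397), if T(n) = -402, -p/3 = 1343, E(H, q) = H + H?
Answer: 990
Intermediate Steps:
E(H, q) = 2*H
p = -4029 (p = -3*1343 = -4029)
T(p) + E(696, -397) = -402 + 2*696 = -402 + 1392 = 990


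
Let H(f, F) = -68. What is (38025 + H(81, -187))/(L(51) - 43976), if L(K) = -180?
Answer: -37957/44156 ≈ -0.85961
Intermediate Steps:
(38025 + H(81, -187))/(L(51) - 43976) = (38025 - 68)/(-180 - 43976) = 37957/(-44156) = 37957*(-1/44156) = -37957/44156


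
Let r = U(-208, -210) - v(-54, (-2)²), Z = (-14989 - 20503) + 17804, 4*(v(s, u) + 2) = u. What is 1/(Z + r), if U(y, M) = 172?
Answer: -1/17515 ≈ -5.7094e-5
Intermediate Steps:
v(s, u) = -2 + u/4
Z = -17688 (Z = -35492 + 17804 = -17688)
r = 173 (r = 172 - (-2 + (¼)*(-2)²) = 172 - (-2 + (¼)*4) = 172 - (-2 + 1) = 172 - 1*(-1) = 172 + 1 = 173)
1/(Z + r) = 1/(-17688 + 173) = 1/(-17515) = -1/17515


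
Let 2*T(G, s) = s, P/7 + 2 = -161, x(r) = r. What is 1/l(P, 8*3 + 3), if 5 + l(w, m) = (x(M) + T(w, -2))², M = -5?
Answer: 1/31 ≈ 0.032258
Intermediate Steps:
P = -1141 (P = -14 + 7*(-161) = -14 - 1127 = -1141)
T(G, s) = s/2
l(w, m) = 31 (l(w, m) = -5 + (-5 + (½)*(-2))² = -5 + (-5 - 1)² = -5 + (-6)² = -5 + 36 = 31)
1/l(P, 8*3 + 3) = 1/31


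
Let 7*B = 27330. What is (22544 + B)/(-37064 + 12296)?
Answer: -92569/86688 ≈ -1.0678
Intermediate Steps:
B = 27330/7 (B = (1/7)*27330 = 27330/7 ≈ 3904.3)
(22544 + B)/(-37064 + 12296) = (22544 + 27330/7)/(-37064 + 12296) = (185138/7)/(-24768) = (185138/7)*(-1/24768) = -92569/86688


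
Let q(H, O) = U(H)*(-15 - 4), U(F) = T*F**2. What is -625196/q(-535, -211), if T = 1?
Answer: 625196/5438275 ≈ 0.11496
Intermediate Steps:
U(F) = F**2 (U(F) = 1*F**2 = F**2)
q(H, O) = -19*H**2 (q(H, O) = H**2*(-15 - 4) = H**2*(-19) = -19*H**2)
-625196/q(-535, -211) = -625196/((-19*(-535)**2)) = -625196/((-19*286225)) = -625196/(-5438275) = -625196*(-1/5438275) = 625196/5438275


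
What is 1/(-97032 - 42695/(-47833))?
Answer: -47833/4641288961 ≈ -1.0306e-5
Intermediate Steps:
1/(-97032 - 42695/(-47833)) = 1/(-97032 - 42695*(-1/47833)) = 1/(-97032 + 42695/47833) = 1/(-4641288961/47833) = -47833/4641288961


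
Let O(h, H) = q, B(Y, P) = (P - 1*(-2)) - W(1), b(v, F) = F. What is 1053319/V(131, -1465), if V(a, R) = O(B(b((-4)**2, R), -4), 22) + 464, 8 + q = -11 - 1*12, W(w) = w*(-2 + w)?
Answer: 1053319/433 ≈ 2432.6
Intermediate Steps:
q = -31 (q = -8 + (-11 - 1*12) = -8 + (-11 - 12) = -8 - 23 = -31)
B(Y, P) = 3 + P (B(Y, P) = (P - 1*(-2)) - (-2 + 1) = (P + 2) - (-1) = (2 + P) - 1*(-1) = (2 + P) + 1 = 3 + P)
O(h, H) = -31
V(a, R) = 433 (V(a, R) = -31 + 464 = 433)
1053319/V(131, -1465) = 1053319/433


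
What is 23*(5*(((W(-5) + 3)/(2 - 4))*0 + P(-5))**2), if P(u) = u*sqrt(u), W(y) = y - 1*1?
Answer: -14375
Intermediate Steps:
W(y) = -1 + y (W(y) = y - 1 = -1 + y)
P(u) = u**(3/2)
23*(5*(((W(-5) + 3)/(2 - 4))*0 + P(-5))**2) = 23*(5*((((-1 - 5) + 3)/(2 - 4))*0 + (-5)**(3/2))**2) = 23*(5*(((-6 + 3)/(-2))*0 - 5*I*sqrt(5))**2) = 23*(5*(-3*(-1/2)*0 - 5*I*sqrt(5))**2) = 23*(5*((3/2)*0 - 5*I*sqrt(5))**2) = 23*(5*(0 - 5*I*sqrt(5))**2) = 23*(5*(-5*I*sqrt(5))**2) = 23*(5*(-125)) = 23*(-625) = -14375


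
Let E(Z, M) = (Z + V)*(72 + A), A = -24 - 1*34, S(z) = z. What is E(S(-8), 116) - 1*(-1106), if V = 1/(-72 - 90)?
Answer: 80507/81 ≈ 993.91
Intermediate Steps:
V = -1/162 (V = 1/(-162) = -1/162 ≈ -0.0061728)
A = -58 (A = -24 - 34 = -58)
E(Z, M) = -7/81 + 14*Z (E(Z, M) = (Z - 1/162)*(72 - 58) = (-1/162 + Z)*14 = -7/81 + 14*Z)
E(S(-8), 116) - 1*(-1106) = (-7/81 + 14*(-8)) - 1*(-1106) = (-7/81 - 112) + 1106 = -9079/81 + 1106 = 80507/81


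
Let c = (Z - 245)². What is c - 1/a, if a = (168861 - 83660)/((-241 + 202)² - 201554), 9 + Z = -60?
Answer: 8400677829/85201 ≈ 98598.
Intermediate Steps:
Z = -69 (Z = -9 - 60 = -69)
a = -85201/200033 (a = 85201/((-39)² - 201554) = 85201/(1521 - 201554) = 85201/(-200033) = 85201*(-1/200033) = -85201/200033 ≈ -0.42593)
c = 98596 (c = (-69 - 245)² = (-314)² = 98596)
c - 1/a = 98596 - 1/(-85201/200033) = 98596 - 1*(-200033/85201) = 98596 + 200033/85201 = 8400677829/85201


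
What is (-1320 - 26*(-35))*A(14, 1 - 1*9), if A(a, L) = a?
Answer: -5740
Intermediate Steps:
(-1320 - 26*(-35))*A(14, 1 - 1*9) = (-1320 - 26*(-35))*14 = (-1320 + 910)*14 = -410*14 = -5740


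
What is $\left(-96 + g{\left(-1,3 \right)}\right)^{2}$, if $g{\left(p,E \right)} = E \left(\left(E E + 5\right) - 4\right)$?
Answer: $4356$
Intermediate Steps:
$g{\left(p,E \right)} = E \left(1 + E^{2}\right)$ ($g{\left(p,E \right)} = E \left(\left(E^{2} + 5\right) - 4\right) = E \left(\left(5 + E^{2}\right) - 4\right) = E \left(1 + E^{2}\right)$)
$\left(-96 + g{\left(-1,3 \right)}\right)^{2} = \left(-96 + \left(3 + 3^{3}\right)\right)^{2} = \left(-96 + \left(3 + 27\right)\right)^{2} = \left(-96 + 30\right)^{2} = \left(-66\right)^{2} = 4356$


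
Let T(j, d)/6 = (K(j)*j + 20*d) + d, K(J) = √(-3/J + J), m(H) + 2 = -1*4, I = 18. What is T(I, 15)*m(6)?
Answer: -11340 - 108*√642 ≈ -14076.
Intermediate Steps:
m(H) = -6 (m(H) = -2 - 1*4 = -2 - 4 = -6)
K(J) = √(J - 3/J)
T(j, d) = 126*d + 6*j*√(j - 3/j) (T(j, d) = 6*((√(j - 3/j)*j + 20*d) + d) = 6*((j*√(j - 3/j) + 20*d) + d) = 6*((20*d + j*√(j - 3/j)) + d) = 6*(21*d + j*√(j - 3/j)) = 126*d + 6*j*√(j - 3/j))
T(I, 15)*m(6) = (126*15 + 6*18*√(18 - 3/18))*(-6) = (1890 + 6*18*√(18 - 3*1/18))*(-6) = (1890 + 6*18*√(18 - ⅙))*(-6) = (1890 + 6*18*√(107/6))*(-6) = (1890 + 6*18*(√642/6))*(-6) = (1890 + 18*√642)*(-6) = -11340 - 108*√642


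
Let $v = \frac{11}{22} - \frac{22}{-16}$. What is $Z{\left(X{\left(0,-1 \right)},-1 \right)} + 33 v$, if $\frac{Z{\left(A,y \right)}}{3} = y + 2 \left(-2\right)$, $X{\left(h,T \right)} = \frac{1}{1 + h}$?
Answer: $\frac{375}{8} \approx 46.875$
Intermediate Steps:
$v = \frac{15}{8}$ ($v = 11 \cdot \frac{1}{22} - - \frac{11}{8} = \frac{1}{2} + \frac{11}{8} = \frac{15}{8} \approx 1.875$)
$Z{\left(A,y \right)} = -12 + 3 y$ ($Z{\left(A,y \right)} = 3 \left(y + 2 \left(-2\right)\right) = 3 \left(y - 4\right) = 3 \left(-4 + y\right) = -12 + 3 y$)
$Z{\left(X{\left(0,-1 \right)},-1 \right)} + 33 v = \left(-12 + 3 \left(-1\right)\right) + 33 \cdot \frac{15}{8} = \left(-12 - 3\right) + \frac{495}{8} = -15 + \frac{495}{8} = \frac{375}{8}$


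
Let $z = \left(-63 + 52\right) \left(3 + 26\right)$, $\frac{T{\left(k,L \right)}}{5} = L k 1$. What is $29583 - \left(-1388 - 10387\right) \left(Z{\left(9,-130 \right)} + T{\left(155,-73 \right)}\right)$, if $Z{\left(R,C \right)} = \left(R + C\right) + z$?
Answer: $-671322042$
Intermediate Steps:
$T{\left(k,L \right)} = 5 L k$ ($T{\left(k,L \right)} = 5 L k 1 = 5 L k$)
$z = -319$ ($z = \left(-11\right) 29 = -319$)
$Z{\left(R,C \right)} = -319 + C + R$ ($Z{\left(R,C \right)} = \left(R + C\right) - 319 = \left(C + R\right) - 319 = -319 + C + R$)
$29583 - \left(-1388 - 10387\right) \left(Z{\left(9,-130 \right)} + T{\left(155,-73 \right)}\right) = 29583 - \left(-1388 - 10387\right) \left(\left(-319 - 130 + 9\right) + 5 \left(-73\right) 155\right) = 29583 - - 11775 \left(-440 - 56575\right) = 29583 - \left(-11775\right) \left(-57015\right) = 29583 - 671351625 = -671322042$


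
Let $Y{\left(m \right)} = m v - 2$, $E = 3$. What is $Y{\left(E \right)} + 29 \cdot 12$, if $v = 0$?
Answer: $346$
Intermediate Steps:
$Y{\left(m \right)} = -2$ ($Y{\left(m \right)} = m 0 - 2 = 0 - 2 = -2$)
$Y{\left(E \right)} + 29 \cdot 12 = -2 + 29 \cdot 12 = -2 + 348 = 346$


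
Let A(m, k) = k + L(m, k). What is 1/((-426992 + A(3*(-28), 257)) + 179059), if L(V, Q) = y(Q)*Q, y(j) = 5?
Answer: -1/246391 ≈ -4.0586e-6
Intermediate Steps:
L(V, Q) = 5*Q
A(m, k) = 6*k (A(m, k) = k + 5*k = 6*k)
1/((-426992 + A(3*(-28), 257)) + 179059) = 1/((-426992 + 6*257) + 179059) = 1/((-426992 + 1542) + 179059) = 1/(-425450 + 179059) = 1/(-246391) = -1/246391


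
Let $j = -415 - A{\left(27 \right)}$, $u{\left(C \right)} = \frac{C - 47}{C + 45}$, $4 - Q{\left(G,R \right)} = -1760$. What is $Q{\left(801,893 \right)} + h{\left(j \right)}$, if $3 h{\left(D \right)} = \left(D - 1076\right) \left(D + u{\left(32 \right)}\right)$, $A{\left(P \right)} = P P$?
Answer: $\frac{65332048}{77} \approx 8.4847 \cdot 10^{5}$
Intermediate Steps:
$Q{\left(G,R \right)} = 1764$ ($Q{\left(G,R \right)} = 4 - -1760 = 4 + 1760 = 1764$)
$A{\left(P \right)} = P^{2}$
$u{\left(C \right)} = \frac{-47 + C}{45 + C}$
$j = -1144$ ($j = -415 - 27^{2} = -415 - 729 = -1144$)
$h{\left(D \right)} = \frac{\left(-1076 + D\right) \left(- \frac{15}{77} + D\right)}{3}$ ($h{\left(D \right)} = \frac{\left(D - 1076\right) \left(D + \frac{-47 + 32}{45 + 32}\right)}{3} = \frac{\left(-1076 + D\right) \left(D + \frac{1}{77} \left(-15\right)\right)}{3} = \frac{\left(-1076 + D\right) \left(D - \frac{15}{77}\right)}{3} = \frac{\left(-1076 + D\right) \left(- \frac{15}{77} + D\right)}{3}$)
$Q{\left(801,893 \right)} + h{\left(j \right)} = 1764 + \left(\frac{5380}{77} - - \frac{8618168}{21} + \frac{\left(-1144\right)^{2}}{3}\right) = 1764 + \left(\frac{5380}{77} + \frac{8618168}{21} + \frac{1}{3} \cdot 1308736\right) = 1764 + \left(\frac{5380}{77} + \frac{8618168}{21} + \frac{1308736}{3}\right) = 1764 + \frac{65196220}{77} = \frac{65332048}{77}$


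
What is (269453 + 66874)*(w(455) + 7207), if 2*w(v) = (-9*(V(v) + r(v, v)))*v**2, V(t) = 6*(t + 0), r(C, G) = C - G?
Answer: -855378749886186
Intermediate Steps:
V(t) = 6*t
w(v) = -27*v**3 (w(v) = ((-9*(6*v + (v - v)))*v**2)/2 = ((-9*(6*v + 0))*v**2)/2 = ((-54*v)*v**2)/2 = (-54*v**3)/2 = -27*v**3)
(269453 + 66874)*(w(455) + 7207) = (269453 + 66874)*(-27*455**3 + 7207) = 336327*(-27*94196375 + 7207) = 336327*(-2543302125 + 7207) = 336327*(-2543294918) = -855378749886186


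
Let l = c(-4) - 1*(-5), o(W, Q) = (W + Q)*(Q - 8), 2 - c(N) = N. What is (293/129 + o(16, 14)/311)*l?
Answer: 1257773/40119 ≈ 31.351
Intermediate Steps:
c(N) = 2 - N
o(W, Q) = (-8 + Q)*(Q + W) (o(W, Q) = (Q + W)*(-8 + Q) = (-8 + Q)*(Q + W))
l = 11 (l = (2 - 1*(-4)) - 1*(-5) = (2 + 4) + 5 = 6 + 5 = 11)
(293/129 + o(16, 14)/311)*l = (293/129 + (14² - 8*14 - 8*16 + 14*16)/311)*11 = (293*(1/129) + (196 - 112 - 128 + 224)*(1/311))*11 = (293/129 + 180*(1/311))*11 = (293/129 + 180/311)*11 = (114343/40119)*11 = 1257773/40119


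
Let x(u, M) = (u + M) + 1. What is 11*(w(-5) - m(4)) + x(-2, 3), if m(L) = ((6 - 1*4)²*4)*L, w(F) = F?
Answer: -757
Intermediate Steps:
x(u, M) = 1 + M + u (x(u, M) = (M + u) + 1 = 1 + M + u)
m(L) = 16*L (m(L) = ((6 - 4)²*4)*L = (2²*4)*L = (4*4)*L = 16*L)
11*(w(-5) - m(4)) + x(-2, 3) = 11*(-5 - 16*4) + (1 + 3 - 2) = 11*(-5 - 1*64) + 2 = 11*(-5 - 64) + 2 = 11*(-69) + 2 = -759 + 2 = -757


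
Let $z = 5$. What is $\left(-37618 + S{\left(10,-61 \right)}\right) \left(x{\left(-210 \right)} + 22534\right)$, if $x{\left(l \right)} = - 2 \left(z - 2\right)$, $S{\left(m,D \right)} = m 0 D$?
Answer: $-847458304$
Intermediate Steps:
$S{\left(m,D \right)} = 0$ ($S{\left(m,D \right)} = 0 D = 0$)
$x{\left(l \right)} = -6$ ($x{\left(l \right)} = - 2 \left(5 - 2\right) = \left(-2\right) 3 = -6$)
$\left(-37618 + S{\left(10,-61 \right)}\right) \left(x{\left(-210 \right)} + 22534\right) = \left(-37618 + 0\right) \left(-6 + 22534\right) = \left(-37618\right) 22528 = -847458304$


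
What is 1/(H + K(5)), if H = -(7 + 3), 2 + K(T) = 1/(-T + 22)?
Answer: -17/203 ≈ -0.083744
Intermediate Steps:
K(T) = -2 + 1/(22 - T) (K(T) = -2 + 1/(-T + 22) = -2 + 1/(22 - T))
H = -10 (H = -1*10 = -10)
1/(H + K(5)) = 1/(-10 + (43 - 2*5)/(-22 + 5)) = 1/(-10 + (43 - 10)/(-17)) = 1/(-10 - 1/17*33) = 1/(-10 - 33/17) = 1/(-203/17) = -17/203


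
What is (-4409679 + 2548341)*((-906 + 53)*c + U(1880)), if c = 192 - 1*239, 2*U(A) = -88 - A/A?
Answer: -74540072217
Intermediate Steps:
U(A) = -89/2 (U(A) = (-88 - A/A)/2 = (-88 - 1*1)/2 = (-88 - 1)/2 = (½)*(-89) = -89/2)
c = -47 (c = 192 - 239 = -47)
(-4409679 + 2548341)*((-906 + 53)*c + U(1880)) = (-4409679 + 2548341)*((-906 + 53)*(-47) - 89/2) = -1861338*(-853*(-47) - 89/2) = -1861338*(40091 - 89/2) = -1861338*80093/2 = -74540072217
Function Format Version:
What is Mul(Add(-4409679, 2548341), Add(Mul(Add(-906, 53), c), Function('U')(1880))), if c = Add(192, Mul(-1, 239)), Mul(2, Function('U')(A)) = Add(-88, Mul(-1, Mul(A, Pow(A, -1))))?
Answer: -74540072217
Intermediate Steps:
Function('U')(A) = Rational(-89, 2) (Function('U')(A) = Mul(Rational(1, 2), Add(-88, Mul(-1, Mul(A, Pow(A, -1))))) = Mul(Rational(1, 2), Add(-88, Mul(-1, 1))) = Mul(Rational(1, 2), Add(-88, -1)) = Mul(Rational(1, 2), -89) = Rational(-89, 2))
c = -47 (c = Add(192, -239) = -47)
Mul(Add(-4409679, 2548341), Add(Mul(Add(-906, 53), c), Function('U')(1880))) = Mul(Add(-4409679, 2548341), Add(Mul(Add(-906, 53), -47), Rational(-89, 2))) = Mul(-1861338, Add(Mul(-853, -47), Rational(-89, 2))) = Mul(-1861338, Add(40091, Rational(-89, 2))) = Mul(-1861338, Rational(80093, 2)) = -74540072217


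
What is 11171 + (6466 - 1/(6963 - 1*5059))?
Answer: 33580847/1904 ≈ 17637.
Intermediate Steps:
11171 + (6466 - 1/(6963 - 1*5059)) = 11171 + (6466 - 1/(6963 - 5059)) = 11171 + (6466 - 1/1904) = 11171 + 12311263/1904 = 33580847/1904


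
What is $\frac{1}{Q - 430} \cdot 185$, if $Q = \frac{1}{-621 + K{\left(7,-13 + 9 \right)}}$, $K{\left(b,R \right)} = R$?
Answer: $- \frac{115625}{268751} \approx -0.43023$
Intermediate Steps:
$Q = - \frac{1}{625}$ ($Q = \frac{1}{-621 + \left(-13 + 9\right)} = \frac{1}{-621 - 4} = \frac{1}{-625} = - \frac{1}{625} \approx -0.0016$)
$\frac{1}{Q - 430} \cdot 185 = \frac{1}{- \frac{1}{625} - 430} \cdot 185 = \frac{1}{- \frac{268751}{625}} \cdot 185 = \left(- \frac{625}{268751}\right) 185 = - \frac{115625}{268751}$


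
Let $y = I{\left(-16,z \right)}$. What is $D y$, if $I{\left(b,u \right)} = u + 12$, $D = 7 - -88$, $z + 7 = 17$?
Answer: $2090$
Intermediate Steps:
$z = 10$ ($z = -7 + 17 = 10$)
$D = 95$ ($D = 7 + 88 = 95$)
$I{\left(b,u \right)} = 12 + u$
$y = 22$ ($y = 12 + 10 = 22$)
$D y = 95 \cdot 22 = 2090$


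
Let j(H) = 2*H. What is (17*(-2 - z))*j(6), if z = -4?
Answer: 408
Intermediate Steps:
(17*(-2 - z))*j(6) = (17*(-2 - 1*(-4)))*(2*6) = (17*(-2 + 4))*12 = (17*2)*12 = 34*12 = 408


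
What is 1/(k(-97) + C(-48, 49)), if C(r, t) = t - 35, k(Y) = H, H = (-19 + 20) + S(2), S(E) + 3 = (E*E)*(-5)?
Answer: -⅛ ≈ -0.12500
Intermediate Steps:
S(E) = -3 - 5*E² (S(E) = -3 + (E*E)*(-5) = -3 + E²*(-5) = -3 - 5*E²)
H = -22 (H = (-19 + 20) + (-3 - 5*2²) = 1 + (-3 - 5*4) = 1 + (-3 - 20) = 1 - 23 = -22)
k(Y) = -22
C(r, t) = -35 + t
1/(k(-97) + C(-48, 49)) = 1/(-22 + (-35 + 49)) = 1/(-22 + 14) = 1/(-8) = -⅛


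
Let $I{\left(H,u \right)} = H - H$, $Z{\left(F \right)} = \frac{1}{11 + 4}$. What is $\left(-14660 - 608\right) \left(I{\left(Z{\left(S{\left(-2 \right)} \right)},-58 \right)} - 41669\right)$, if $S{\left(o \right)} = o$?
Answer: $636202292$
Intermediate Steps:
$Z{\left(F \right)} = \frac{1}{15}$
$I{\left(H,u \right)} = 0$
$\left(-14660 - 608\right) \left(I{\left(Z{\left(S{\left(-2 \right)} \right)},-58 \right)} - 41669\right) = \left(-14660 - 608\right) \left(0 - 41669\right) = \left(-15268\right) \left(-41669\right) = 636202292$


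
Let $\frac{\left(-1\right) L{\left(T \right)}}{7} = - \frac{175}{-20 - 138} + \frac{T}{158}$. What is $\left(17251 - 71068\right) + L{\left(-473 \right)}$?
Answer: $- \frac{4250500}{79} \approx -53804.0$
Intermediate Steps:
$L{\left(T \right)} = - \frac{1225}{158} - \frac{7 T}{158}$ ($L{\left(T \right)} = - 7 \left(- \frac{175}{-20 - 138} + \frac{T}{158}\right) = - 7 \left(- \frac{175}{-158} + T \frac{1}{158}\right) = - 7 \left(\left(-175\right) \left(- \frac{1}{158}\right) + \frac{T}{158}\right) = - 7 \left(\frac{175}{158} + \frac{T}{158}\right) = - \frac{1225}{158} - \frac{7 T}{158}$)
$\left(17251 - 71068\right) + L{\left(-473 \right)} = \left(17251 - 71068\right) - - \frac{1043}{79} = -53817 + \left(- \frac{1225}{158} + \frac{3311}{158}\right) = -53817 + \frac{1043}{79} = - \frac{4250500}{79}$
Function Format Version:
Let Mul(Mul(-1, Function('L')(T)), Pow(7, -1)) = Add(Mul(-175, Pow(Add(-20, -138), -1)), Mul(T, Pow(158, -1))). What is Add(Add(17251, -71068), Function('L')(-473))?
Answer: Rational(-4250500, 79) ≈ -53804.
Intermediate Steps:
Function('L')(T) = Add(Rational(-1225, 158), Mul(Rational(-7, 158), T)) (Function('L')(T) = Mul(-7, Add(Mul(-175, Pow(Add(-20, -138), -1)), Mul(T, Pow(158, -1)))) = Mul(-7, Add(Mul(-175, Pow(-158, -1)), Mul(T, Rational(1, 158)))) = Mul(-7, Add(Mul(-175, Rational(-1, 158)), Mul(Rational(1, 158), T))) = Mul(-7, Add(Rational(175, 158), Mul(Rational(1, 158), T))) = Add(Rational(-1225, 158), Mul(Rational(-7, 158), T)))
Add(Add(17251, -71068), Function('L')(-473)) = Add(Add(17251, -71068), Add(Rational(-1225, 158), Mul(Rational(-7, 158), -473))) = Add(-53817, Add(Rational(-1225, 158), Rational(3311, 158))) = Add(-53817, Rational(1043, 79)) = Rational(-4250500, 79)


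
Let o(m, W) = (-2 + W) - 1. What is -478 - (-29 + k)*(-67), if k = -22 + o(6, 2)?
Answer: -3962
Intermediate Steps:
o(m, W) = -3 + W
k = -23 (k = -22 + (-3 + 2) = -22 - 1 = -23)
-478 - (-29 + k)*(-67) = -478 - (-29 - 23)*(-67) = -478 - (-52)*(-67) = -478 - 1*3484 = -478 - 3484 = -3962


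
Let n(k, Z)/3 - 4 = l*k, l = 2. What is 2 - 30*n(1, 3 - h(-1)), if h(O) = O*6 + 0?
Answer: -538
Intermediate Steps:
h(O) = 6*O (h(O) = 6*O + 0 = 6*O)
n(k, Z) = 12 + 6*k (n(k, Z) = 12 + 3*(2*k) = 12 + 6*k)
2 - 30*n(1, 3 - h(-1)) = 2 - 30*(12 + 6*1) = 2 - 30*(12 + 6) = 2 - 30*18 = 2 - 540 = -538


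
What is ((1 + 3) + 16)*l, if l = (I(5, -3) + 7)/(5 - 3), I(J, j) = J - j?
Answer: 150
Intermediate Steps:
l = 15/2 (l = ((5 - 1*(-3)) + 7)/(5 - 3) = ((5 + 3) + 7)/2 = (8 + 7)*(½) = 15*(½) = 15/2 ≈ 7.5000)
((1 + 3) + 16)*l = ((1 + 3) + 16)*(15/2) = (4 + 16)*(15/2) = 20*(15/2) = 150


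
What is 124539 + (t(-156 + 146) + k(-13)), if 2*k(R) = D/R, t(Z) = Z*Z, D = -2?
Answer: 1620308/13 ≈ 1.2464e+5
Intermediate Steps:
t(Z) = Z²
k(R) = -1/R (k(R) = (-2/R)/2 = -1/R)
124539 + (t(-156 + 146) + k(-13)) = 124539 + ((-156 + 146)² - 1/(-13)) = 124539 + ((-10)² - 1*(-1/13)) = 124539 + (100 + 1/13) = 124539 + 1301/13 = 1620308/13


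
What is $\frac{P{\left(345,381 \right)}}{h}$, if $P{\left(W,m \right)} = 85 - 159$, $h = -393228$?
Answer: $\frac{37}{196614} \approx 0.00018819$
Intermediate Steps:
$P{\left(W,m \right)} = -74$
$\frac{P{\left(345,381 \right)}}{h} = - \frac{74}{-393228} = \left(-74\right) \left(- \frac{1}{393228}\right) = \frac{37}{196614}$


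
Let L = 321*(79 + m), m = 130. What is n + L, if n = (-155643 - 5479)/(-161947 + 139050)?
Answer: 1536297955/22897 ≈ 67096.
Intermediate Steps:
L = 67089 (L = 321*(79 + 130) = 321*209 = 67089)
n = 161122/22897 (n = -161122/(-22897) = -161122*(-1/22897) = 161122/22897 ≈ 7.0368)
n + L = 161122/22897 + 67089 = 1536297955/22897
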